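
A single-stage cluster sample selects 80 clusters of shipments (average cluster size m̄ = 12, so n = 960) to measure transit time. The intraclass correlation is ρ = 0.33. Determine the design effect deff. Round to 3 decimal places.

4.630

deff = 1 + (12 − 1)·0.33 = 1 + 3.63 = 4.63.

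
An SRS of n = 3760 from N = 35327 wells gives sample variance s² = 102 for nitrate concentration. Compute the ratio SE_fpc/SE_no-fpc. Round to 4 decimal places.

0.9453

f = n/N = 3760/35327 = 0.10643417.
SE_no-fpc = √(s²/n) = 0.16470476; SE_fpc = √((1−f)s²/n) = 0.15569313.
Ratio = √(1−f) = 0.94528611.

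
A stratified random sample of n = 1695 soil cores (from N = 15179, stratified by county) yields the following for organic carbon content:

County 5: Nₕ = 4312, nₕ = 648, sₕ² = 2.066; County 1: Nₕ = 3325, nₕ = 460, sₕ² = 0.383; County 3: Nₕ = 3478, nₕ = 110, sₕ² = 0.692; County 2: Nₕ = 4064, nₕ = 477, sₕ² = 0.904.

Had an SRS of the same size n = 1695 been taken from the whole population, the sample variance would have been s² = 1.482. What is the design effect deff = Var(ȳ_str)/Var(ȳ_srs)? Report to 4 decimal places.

Var(ȳ_str) = Σ Wₕ²(1−fₕ)sₕ²/nₕ with Wₕ = Nₕ/15179:
  County 5: (4312/15179)²·(1−648/4312)·2.066/648 = 2.186267 × 10^-4
  County 1: (3325/15179)²·(1−460/3325)·0.383/460 = 3.4424758 × 10^-5
  County 3: (3478/15179)²·(1−110/3478)·0.692/110 = 3.1983703 × 10^-4
  County 2: (4064/15179)²·(1−477/4064)·0.904/477 = 1.1990818 × 10^-4
  → Var(ȳ_str) = 6.9279667 × 10^-4.
Var(ȳ_srs) = (1 − 1695/15179)·1.482/1695 = 7.7670139 × 10^-4.
deff = (6.9279667 × 10^-4) / (7.7670139 × 10^-4) = 0.8920.

0.8920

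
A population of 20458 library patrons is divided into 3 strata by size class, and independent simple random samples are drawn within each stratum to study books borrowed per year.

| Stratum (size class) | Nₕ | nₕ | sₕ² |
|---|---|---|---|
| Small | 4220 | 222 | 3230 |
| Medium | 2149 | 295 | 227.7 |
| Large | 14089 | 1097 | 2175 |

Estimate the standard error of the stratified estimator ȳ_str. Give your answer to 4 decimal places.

Var(ȳ_str) = Σₕ Wₕ²(1 − fₕ)sₕ²/nₕ with Wₕ = Nₕ/N, N = 20458.
Small: Wₕ = 0.20627627; term = 0.20627627²·(1 − 0.05260664)·3230/222 = 0.58651408.
Medium: Wₕ = 0.10504448; term = 0.10504448²·(1 − 0.13727315)·227.7/295 = 0.007347859.
Large: Wₕ = 0.68867925; term = 0.68867925²·(1 − 0.07786216)·2175/1097 = 0.86712651.
Sum = 1.4609884.
SE = √(1.4609884) = 1.2087.

1.2087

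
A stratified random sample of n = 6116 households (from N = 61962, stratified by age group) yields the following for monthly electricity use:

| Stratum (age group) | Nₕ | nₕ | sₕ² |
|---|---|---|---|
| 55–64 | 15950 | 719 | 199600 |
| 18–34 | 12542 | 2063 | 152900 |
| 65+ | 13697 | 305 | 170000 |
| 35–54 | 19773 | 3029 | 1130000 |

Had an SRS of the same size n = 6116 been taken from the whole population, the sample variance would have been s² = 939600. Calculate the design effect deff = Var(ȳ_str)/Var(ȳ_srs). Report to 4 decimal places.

Var(ȳ_str) = Σ Wₕ²(1−fₕ)sₕ²/nₕ with Wₕ = Nₕ/61962:
  55–64: (15950/61962)²·(1−719/15950)·199600/719 = 17.565879
  18–34: (12542/61962)²·(1−2063/12542)·152900/2063 = 2.5371377
  65+: (13697/61962)²·(1−305/13697)·170000/305 = 26.629875
  35–54: (19773/61962)²·(1−3029/19773)·1130000/3029 = 32.170669
  → Var(ȳ_str) = 78.903561.
Var(ȳ_srs) = (1 − 6116/61962)·939600/6116 = 138.46569.
deff = 78.903561 / 138.46569 = 0.5698.

0.5698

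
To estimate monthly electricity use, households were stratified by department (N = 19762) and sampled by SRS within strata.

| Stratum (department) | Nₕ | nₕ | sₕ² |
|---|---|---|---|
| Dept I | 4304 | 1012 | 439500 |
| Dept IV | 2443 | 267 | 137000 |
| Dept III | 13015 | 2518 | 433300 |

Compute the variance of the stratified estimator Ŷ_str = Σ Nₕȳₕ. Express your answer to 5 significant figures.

3.2390 × 10^10

Var(Ŷ_str) = Σₕ Nₕ²(1 − fₕ)sₕ²/nₕ.
Dept I: 4304²·(1 − 1012/4304)·439500/1012 = 6.1533335 × 10^9.
Dept IV: 2443²·(1 − 267/2443)·137000/267 = 2.727669 × 10^9.
Dept III: 13015²·(1 − 2518/13015)·433300/2518 = 2.3509443 × 10^10.
Sum = 3.2390446 × 10^10.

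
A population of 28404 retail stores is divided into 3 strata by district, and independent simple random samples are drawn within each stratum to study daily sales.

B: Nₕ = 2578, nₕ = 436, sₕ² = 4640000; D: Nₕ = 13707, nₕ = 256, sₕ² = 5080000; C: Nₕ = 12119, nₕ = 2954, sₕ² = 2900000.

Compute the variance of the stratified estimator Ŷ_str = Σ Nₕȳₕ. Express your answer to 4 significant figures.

Var(Ŷ_str) = Σₕ Nₕ²(1 − fₕ)sₕ²/nₕ.
B: 2578²·(1 − 436/2578)·4640000/436 = 5.8767047 × 10^10.
D: 13707²·(1 − 256/13707)·5080000/256 = 3.6586489 × 10^12.
C: 12119²·(1 − 2954/12119)·2900000/2954 = 1.0904023 × 10^11.
Sum = 3.8264562 × 10^12.

3.826 × 10^12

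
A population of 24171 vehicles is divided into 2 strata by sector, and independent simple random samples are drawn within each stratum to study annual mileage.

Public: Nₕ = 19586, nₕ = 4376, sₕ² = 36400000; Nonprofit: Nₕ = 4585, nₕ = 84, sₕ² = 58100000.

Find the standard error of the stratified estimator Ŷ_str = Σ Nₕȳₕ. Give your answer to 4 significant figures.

Var(Ŷ_str) = Σₕ Nₕ²(1 − fₕ)sₕ²/nₕ.
Public: 19586²·(1 − 4376/19586)·36400000/4376 = 2.4779871 × 10^12.
Nonprofit: 4585²·(1 − 84/4585)·58100000/84 = 1.4273984 × 10^13.
Sum = 1.6751971 × 10^13.
SE = √(1.6751971 × 10^13) = 4.093 × 10^6.

4.093 × 10^6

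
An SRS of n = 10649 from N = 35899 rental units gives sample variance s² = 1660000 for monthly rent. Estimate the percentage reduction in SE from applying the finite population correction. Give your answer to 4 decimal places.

f = n/N = 10649/35899 = 0.29663779.
SE_no-fpc = √(s²/n) = 12.485319; SE_fpc = √((1−f)s²/n) = 10.471024.
Ratio = √(1−f) = 0.83866692. Reduction = 100·(1 − 0.83866692) = 16.1333%.

16.1333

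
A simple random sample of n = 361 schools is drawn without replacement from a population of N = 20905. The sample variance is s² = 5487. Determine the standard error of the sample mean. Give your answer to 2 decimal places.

Under SRS without replacement, Var(ȳ) = (1 − f)·s²/n with f = n/N = 361/20905 = 0.01726860.
Var(ȳ) = (1 − 0.01726860)·5487/361 = 0.98273140·15.199446 = 14.936973.
SE(ȳ) = √(14.936973) = 3.86.

3.86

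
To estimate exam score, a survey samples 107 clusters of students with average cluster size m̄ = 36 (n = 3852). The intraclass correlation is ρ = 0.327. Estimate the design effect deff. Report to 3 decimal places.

12.445

deff = 1 + (36 − 1)·0.327 = 1 + 11.445 = 12.445.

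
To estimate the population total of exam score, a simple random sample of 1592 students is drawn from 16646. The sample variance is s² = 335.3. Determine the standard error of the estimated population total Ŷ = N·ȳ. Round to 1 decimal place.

Var(Ŷ) = N²·Var(ȳ) = N²·(1 − n/N)·s²/n.
f = 1592/16646 = 0.09563859; Var(ȳ) = 0.90436141·335.3/1592 = 0.1904726.
Var(Ŷ) = 16646² · 0.1904726 = 5.2777922 × 10^7.
SE(Ŷ) = √(5.2777922 × 10^7) = 7264.8.

7264.8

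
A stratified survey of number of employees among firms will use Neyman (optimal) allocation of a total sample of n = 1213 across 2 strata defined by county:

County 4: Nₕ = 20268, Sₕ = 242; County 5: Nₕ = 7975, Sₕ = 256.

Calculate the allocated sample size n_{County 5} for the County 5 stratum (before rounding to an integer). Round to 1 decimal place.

356.5

Neyman allocation: nₕ = n·NₕSₕ / Σⱼ NⱼSⱼ.
Σ NⱼSⱼ = 20268·242 + 7975·256 = 6.946456 × 10^6.
n_{County 5} = 1213·7975·256 / (6.946456 × 10^6) = 356.5.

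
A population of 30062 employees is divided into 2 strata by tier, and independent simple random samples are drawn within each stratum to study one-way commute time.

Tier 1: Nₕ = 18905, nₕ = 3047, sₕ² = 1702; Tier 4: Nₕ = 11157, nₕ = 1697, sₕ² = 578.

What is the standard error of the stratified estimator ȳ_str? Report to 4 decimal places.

Var(ȳ_str) = Σₕ Wₕ²(1 − fₕ)sₕ²/nₕ with Wₕ = Nₕ/N, N = 30062.
Tier 1: Wₕ = 0.62886701; term = 0.62886701²·(1 − 0.16117429)·1702/3047 = 0.18530044.
Tier 4: Wₕ = 0.37113299; term = 0.37113299²·(1 − 0.15210182)·578/1697 = 0.039778539.
Sum = 0.22507898.
SE = √(0.22507898) = 0.4744.

0.4744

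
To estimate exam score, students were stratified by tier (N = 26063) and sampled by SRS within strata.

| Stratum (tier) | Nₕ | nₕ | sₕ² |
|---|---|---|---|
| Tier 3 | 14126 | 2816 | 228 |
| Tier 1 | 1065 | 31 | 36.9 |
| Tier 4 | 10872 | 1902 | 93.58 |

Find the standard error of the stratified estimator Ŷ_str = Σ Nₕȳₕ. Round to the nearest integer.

4364

Var(Ŷ_str) = Σₕ Nₕ²(1 − fₕ)sₕ²/nₕ.
Tier 3: 14126²·(1 − 2816/14126)·228/2816 = 1.2935523 × 10^7.
Tier 1: 1065²·(1 − 31/1065)·36.9/31 = 1.3107951 × 10^6.
Tier 4: 10872²·(1 − 1902/10872)·93.58/1902 = 4.7981566 × 10^6.
Sum = 1.9044475 × 10^7.
SE = √(1.9044475 × 10^7) = 4364.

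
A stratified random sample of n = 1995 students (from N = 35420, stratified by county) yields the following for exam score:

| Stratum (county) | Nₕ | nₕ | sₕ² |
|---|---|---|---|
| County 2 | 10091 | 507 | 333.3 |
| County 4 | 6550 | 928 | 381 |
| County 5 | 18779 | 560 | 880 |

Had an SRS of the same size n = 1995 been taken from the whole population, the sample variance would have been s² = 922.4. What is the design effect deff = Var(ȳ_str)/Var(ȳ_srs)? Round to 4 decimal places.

1.1260

Var(ȳ_str) = Σ Wₕ²(1−fₕ)sₕ²/nₕ with Wₕ = Nₕ/35420:
  County 2: (10091/35420)²·(1−507/10091)·333.3/507 = 0.050677041
  County 4: (6550/35420)²·(1−928/6550)·381/928 = 0.012050693
  County 5: (18779/35420)²·(1−560/18779)·880/560 = 0.42854312
  → Var(ȳ_str) = 0.49127085.
Var(ȳ_srs) = (1 − 1995/35420)·922.4/1995 = 0.43631411.
deff = 0.49127085 / 0.43631411 = 1.1260.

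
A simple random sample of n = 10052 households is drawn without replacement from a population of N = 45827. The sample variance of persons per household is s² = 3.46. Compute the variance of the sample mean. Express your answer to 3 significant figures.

2.69 × 10^-4

Under SRS without replacement, Var(ȳ) = (1 − f)·s²/n with f = n/N = 10052/45827 = 0.21934667.
Var(ȳ) = (1 − 0.21934667)·3.46/10052 = 0.78065333·3.4421011 × 10^-4 = 2.6870877 × 10^-4.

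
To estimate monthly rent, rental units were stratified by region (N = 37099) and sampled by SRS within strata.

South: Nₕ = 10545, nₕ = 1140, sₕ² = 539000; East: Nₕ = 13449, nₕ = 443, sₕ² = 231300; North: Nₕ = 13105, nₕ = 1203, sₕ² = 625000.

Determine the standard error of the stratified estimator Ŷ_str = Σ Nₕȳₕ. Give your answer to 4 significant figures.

Var(Ŷ_str) = Σₕ Nₕ²(1 − fₕ)sₕ²/nₕ.
South: 10545²·(1 − 1140/10545)·539000/1140 = 4.6890979 × 10^10.
East: 13449²·(1 − 443/13449)·231300/443 = 9.1328358 × 10^10.
North: 13105²·(1 − 1203/13105)·625000/1203 = 8.1034762 × 10^10.
Sum = 2.192541 × 10^11.
SE = √(2.192541 × 10^11) = 468200.

468200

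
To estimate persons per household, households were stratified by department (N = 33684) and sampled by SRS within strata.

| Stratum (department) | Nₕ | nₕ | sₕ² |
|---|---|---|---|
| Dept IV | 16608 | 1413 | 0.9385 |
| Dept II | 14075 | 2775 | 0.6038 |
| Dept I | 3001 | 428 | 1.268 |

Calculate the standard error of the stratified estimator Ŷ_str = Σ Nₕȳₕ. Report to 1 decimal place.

474.4

Var(Ŷ_str) = Σₕ Nₕ²(1 − fₕ)sₕ²/nₕ.
Dept IV: 16608²·(1 − 1413/16608)·0.9385/1413 = 167613.95.
Dept II: 14075²·(1 − 2775/14075)·0.6038/2775 = 34606.443.
Dept I: 3001²·(1 − 428/3001)·1.268/428 = 22876.062.
Sum = 225096.46.
SE = √(225096.46) = 474.4.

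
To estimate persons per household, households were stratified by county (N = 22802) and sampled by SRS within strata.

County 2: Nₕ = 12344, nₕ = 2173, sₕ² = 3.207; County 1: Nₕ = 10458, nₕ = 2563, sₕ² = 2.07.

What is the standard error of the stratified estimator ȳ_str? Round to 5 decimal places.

Var(ȳ_str) = Σₕ Wₕ²(1 − fₕ)sₕ²/nₕ with Wₕ = Nₕ/N, N = 22802.
County 2: Wₕ = 0.54135602; term = 0.54135602²·(1 − 0.17603694)·3.207/2173 = 3.5637967 × 10^-4.
County 1: Wₕ = 0.45864398; term = 0.45864398²·(1 − 0.24507554)·2.07/2563 = 1.2825569 × 10^-4.
Sum = 4.8463536 × 10^-4.
SE = √(4.8463536 × 10^-4) = 0.02201.

0.02201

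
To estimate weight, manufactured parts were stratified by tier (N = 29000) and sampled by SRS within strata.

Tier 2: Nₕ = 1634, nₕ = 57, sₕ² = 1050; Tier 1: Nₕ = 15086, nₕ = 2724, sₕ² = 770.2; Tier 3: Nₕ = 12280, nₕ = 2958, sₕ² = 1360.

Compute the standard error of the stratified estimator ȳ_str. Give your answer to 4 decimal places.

Var(ȳ_str) = Σₕ Wₕ²(1 − fₕ)sₕ²/nₕ with Wₕ = Nₕ/N, N = 29000.
Tier 2: Wₕ = 0.05634483; term = 0.05634483²·(1 − 0.03488372)·1050/57 = 0.056441974.
Tier 1: Wₕ = 0.52020690; term = 0.52020690²·(1 − 0.18056476)·770.2/2724 = 0.062699382.
Tier 3: Wₕ = 0.42344828; term = 0.42344828²·(1 − 0.24087948)·1360/2958 = 0.062582399.
Sum = 0.18172376.
SE = √(0.18172376) = 0.4263.

0.4263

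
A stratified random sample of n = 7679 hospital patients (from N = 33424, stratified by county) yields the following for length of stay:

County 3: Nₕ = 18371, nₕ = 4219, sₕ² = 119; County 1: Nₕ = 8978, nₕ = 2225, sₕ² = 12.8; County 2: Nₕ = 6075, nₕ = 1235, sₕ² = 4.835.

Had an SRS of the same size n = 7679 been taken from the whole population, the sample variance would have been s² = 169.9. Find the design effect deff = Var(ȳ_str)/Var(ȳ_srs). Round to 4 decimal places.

Var(ȳ_str) = Σ Wₕ²(1−fₕ)sₕ²/nₕ with Wₕ = Nₕ/33424:
  County 3: (18371/33424)²·(1−4219/18371)·119/4219 = 0.0065640398
  County 1: (8978/33424)²·(1−2225/8978)·12.8/2225 = 3.1220472 × 10^-4
  County 2: (6075/33424)²·(1−1235/6075)·4.835/1235 = 1.0303964 × 10^-4
  → Var(ȳ_str) = 0.0069792842.
Var(ȳ_srs) = (1 − 7679/33424)·169.9/7679 = 0.017042103.
deff = 0.0069792842 / 0.017042103 = 0.4095.

0.4095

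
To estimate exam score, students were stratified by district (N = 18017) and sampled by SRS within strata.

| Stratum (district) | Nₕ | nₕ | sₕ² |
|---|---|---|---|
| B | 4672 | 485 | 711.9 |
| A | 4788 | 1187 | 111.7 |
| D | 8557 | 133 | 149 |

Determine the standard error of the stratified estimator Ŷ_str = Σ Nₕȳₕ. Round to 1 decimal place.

10540.0

Var(Ŷ_str) = Σₕ Nₕ²(1 − fₕ)sₕ²/nₕ.
B: 4672²·(1 − 485/4672)·711.9/485 = 2.8713296 × 10^7.
A: 4788²·(1 − 1187/4788)·111.7/1187 = 1.6224814 × 10^6.
D: 8557²·(1 − 133/8557)·149/133 = 8.0755948 × 10^7.
Sum = 1.1109173 × 10^8.
SE = √(1.1109173 × 10^8) = 10540.0.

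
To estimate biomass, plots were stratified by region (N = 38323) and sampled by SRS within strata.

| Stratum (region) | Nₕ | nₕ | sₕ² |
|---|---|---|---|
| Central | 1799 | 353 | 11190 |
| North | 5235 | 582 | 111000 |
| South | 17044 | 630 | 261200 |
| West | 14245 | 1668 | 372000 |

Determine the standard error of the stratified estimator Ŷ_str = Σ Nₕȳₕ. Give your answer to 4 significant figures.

Var(Ŷ_str) = Σₕ Nₕ²(1 − fₕ)sₕ²/nₕ.
Central: 1799²·(1 − 353/1799)·11190/353 = 8.2462185 × 10^7.
North: 5235²·(1 − 582/5235)·111000/582 = 4.6456847 × 10^9.
South: 17044²·(1 − 630/17044)·261200/630 = 1.1598947 × 10^11.
West: 14245²·(1 − 1668/14245)·372000/1668 = 3.9956405 × 10^10.
Sum = 1.6067402 × 10^11.
SE = √(1.6067402 × 10^11) = 400800.

400800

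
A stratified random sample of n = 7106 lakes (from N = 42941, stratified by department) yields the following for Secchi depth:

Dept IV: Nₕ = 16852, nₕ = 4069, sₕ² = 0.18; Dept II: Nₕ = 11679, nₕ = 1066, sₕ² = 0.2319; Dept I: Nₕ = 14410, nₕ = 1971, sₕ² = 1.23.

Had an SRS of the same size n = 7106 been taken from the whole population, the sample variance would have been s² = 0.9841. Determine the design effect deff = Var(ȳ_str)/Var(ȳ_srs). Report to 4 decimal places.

Var(ȳ_str) = Σ Wₕ²(1−fₕ)sₕ²/nₕ with Wₕ = Nₕ/42941:
  Dept IV: (16852/42941)²·(1−4069/16852)·0.18/4069 = 5.1680267 × 10^-6
  Dept II: (11679/42941)²·(1−1066/11679)·0.2319/1066 = 1.4623222 × 10^-5
  Dept I: (14410/42941)²·(1−1971/14410)·1.23/1971 = 6.0662964 × 10^-5
  → Var(ȳ_str) = 8.0454213 × 10^-5.
Var(ȳ_srs) = (1 − 7106/42941)·0.9841/7106 = 1.1557111 × 10^-4.
deff = (8.0454213 × 10^-5) / (1.1557111 × 10^-4) = 0.6961.

0.6961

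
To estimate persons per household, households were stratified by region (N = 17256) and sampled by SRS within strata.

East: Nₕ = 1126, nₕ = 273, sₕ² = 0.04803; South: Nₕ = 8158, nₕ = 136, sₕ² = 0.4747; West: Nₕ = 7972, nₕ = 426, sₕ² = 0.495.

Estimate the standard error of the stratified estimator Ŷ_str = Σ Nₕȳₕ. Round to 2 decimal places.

546.35

Var(Ŷ_str) = Σₕ Nₕ²(1 − fₕ)sₕ²/nₕ.
East: 1126²·(1 − 273/1126)·0.04803/273 = 168.9808.
South: 8158²·(1 − 136/8158)·0.4747/136 = 228426.6.
West: 7972²·(1 − 426/7972)·0.495/426 = 69900.405.
Sum = 298495.99.
SE = √(298495.99) = 546.35.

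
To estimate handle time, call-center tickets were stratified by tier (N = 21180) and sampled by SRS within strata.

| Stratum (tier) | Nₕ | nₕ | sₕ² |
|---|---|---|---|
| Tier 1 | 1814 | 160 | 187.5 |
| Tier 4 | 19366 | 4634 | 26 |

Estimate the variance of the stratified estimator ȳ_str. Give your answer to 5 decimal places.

Var(ȳ_str) = Σₕ Wₕ²(1 − fₕ)sₕ²/nₕ with Wₕ = Nₕ/N, N = 21180.
Tier 1: Wₕ = 0.08564684; term = 0.08564684²·(1 − 0.08820287)·187.5/160 = 0.0078379442.
Tier 4: Wₕ = 0.91435316; term = 0.91435316²·(1 − 0.23928535)·26/4634 = 0.0035683467.
Sum = 0.011406291.

0.01141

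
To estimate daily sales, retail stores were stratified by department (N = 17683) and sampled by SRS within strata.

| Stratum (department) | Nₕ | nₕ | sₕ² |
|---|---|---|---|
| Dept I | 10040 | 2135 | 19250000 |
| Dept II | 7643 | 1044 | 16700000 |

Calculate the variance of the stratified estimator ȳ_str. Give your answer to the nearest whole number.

4869

Var(ȳ_str) = Σₕ Wₕ²(1 − fₕ)sₕ²/nₕ with Wₕ = Nₕ/N, N = 17683.
Dept I: Wₕ = 0.56777696; term = 0.56777696²·(1 − 0.21264940)·19250000/2135 = 2288.5297.
Dept II: Wₕ = 0.43222304; term = 0.43222304²·(1 − 0.13659558)·16700000/1044 = 2580.1566.
Sum = 4868.6863.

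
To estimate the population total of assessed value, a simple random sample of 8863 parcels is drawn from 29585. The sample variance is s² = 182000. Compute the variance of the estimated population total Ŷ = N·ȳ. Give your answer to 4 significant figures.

Var(Ŷ) = N²·Var(ȳ) = N²·(1 − n/N)·s²/n.
f = 8863/29585 = 0.29957749; Var(ȳ) = 0.70042251·182000/8863 = 14.383042.
Var(Ŷ) = 29585² · 14.383042 = 1.2589077 × 10^10.

1.259 × 10^10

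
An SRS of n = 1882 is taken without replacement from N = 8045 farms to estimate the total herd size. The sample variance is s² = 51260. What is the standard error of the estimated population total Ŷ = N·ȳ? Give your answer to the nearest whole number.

36748

Var(Ŷ) = N²·Var(ȳ) = N²·(1 − n/N)·s²/n.
f = 1882/8045 = 0.23393412; Var(ȳ) = 0.76606588·51260/1882 = 20.865323.
Var(Ŷ) = 8045² · 20.865323 = 1.350446 × 10^9.
SE(Ŷ) = √(1.350446 × 10^9) = 36748.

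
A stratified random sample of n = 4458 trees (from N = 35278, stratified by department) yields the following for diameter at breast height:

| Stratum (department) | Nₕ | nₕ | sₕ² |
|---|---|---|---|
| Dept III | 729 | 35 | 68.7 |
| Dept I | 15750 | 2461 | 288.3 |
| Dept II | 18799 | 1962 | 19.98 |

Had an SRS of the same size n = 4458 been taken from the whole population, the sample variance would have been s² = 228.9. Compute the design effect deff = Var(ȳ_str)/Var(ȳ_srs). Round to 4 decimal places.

0.5147

Var(ȳ_str) = Σ Wₕ²(1−fₕ)sₕ²/nₕ with Wₕ = Nₕ/35278:
  Dept III: (729/35278)²·(1−35/729)·68.7/35 = 7.9793549 × 10^-4
  Dept I: (15750/35278)²·(1−2461/15750)·288.3/2461 = 0.01970144
  Dept II: (18799/35278)²·(1−1962/18799)·19.98/1962 = 0.00258993
  → Var(ȳ_str) = 0.023089305.
Var(ȳ_srs) = (1 − 4458/35278)·228.9/4458 = 0.044857432.
deff = 0.023089305 / 0.044857432 = 0.5147.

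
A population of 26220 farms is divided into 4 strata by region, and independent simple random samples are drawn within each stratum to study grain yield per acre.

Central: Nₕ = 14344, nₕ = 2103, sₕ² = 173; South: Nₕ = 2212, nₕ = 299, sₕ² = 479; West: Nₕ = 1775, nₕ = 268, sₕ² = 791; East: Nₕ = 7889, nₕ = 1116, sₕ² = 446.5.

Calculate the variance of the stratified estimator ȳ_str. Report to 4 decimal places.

Var(ȳ_str) = Σₕ Wₕ²(1 − fₕ)sₕ²/nₕ with Wₕ = Nₕ/N, N = 26220.
Central: Wₕ = 0.54706331; term = 0.54706331²·(1 − 0.14661182)·173/2103 = 0.021010125.
South: Wₕ = 0.08436308; term = 0.08436308²·(1 − 0.13517179)·479/299 = 0.0098605024.
West: Wₕ = 0.06769641; term = 0.06769641²·(1 − 0.15098592)·791/268 = 0.011483861.
East: Wₕ = 0.30087719; term = 0.30087719²·(1 − 0.14146280)·446.5/1116 = 0.031095312.
Sum = 0.0734498.

0.0734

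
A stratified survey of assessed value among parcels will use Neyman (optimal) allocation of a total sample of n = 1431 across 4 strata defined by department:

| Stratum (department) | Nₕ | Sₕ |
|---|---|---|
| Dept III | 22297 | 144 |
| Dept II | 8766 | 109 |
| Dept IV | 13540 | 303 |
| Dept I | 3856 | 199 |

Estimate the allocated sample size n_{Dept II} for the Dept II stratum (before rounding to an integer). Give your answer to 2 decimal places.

151.31

Neyman allocation: nₕ = n·NₕSₕ / Σⱼ NⱼSⱼ.
Σ NⱼSⱼ = 22297·144 + 8766·109 + 13540·303 + 3856·199 = 9.036226 × 10^6.
n_{Dept II} = 1431·8766·109 / (9.036226 × 10^6) = 151.31.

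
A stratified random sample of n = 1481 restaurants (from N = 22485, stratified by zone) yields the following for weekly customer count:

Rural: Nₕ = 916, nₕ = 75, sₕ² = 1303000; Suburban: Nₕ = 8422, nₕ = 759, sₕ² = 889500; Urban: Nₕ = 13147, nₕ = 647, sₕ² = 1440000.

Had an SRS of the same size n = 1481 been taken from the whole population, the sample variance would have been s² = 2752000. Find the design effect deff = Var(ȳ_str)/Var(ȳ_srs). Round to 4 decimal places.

0.5182

Var(ȳ_str) = Σ Wₕ²(1−fₕ)sₕ²/nₕ with Wₕ = Nₕ/22485:
  Rural: (916/22485)²·(1−75/916)·1303000/75 = 26.472127
  Suburban: (8422/22485)²·(1−759/8422)·889500/759 = 149.6003
  Urban: (13147/22485)²·(1−647/13147)·1440000/647 = 723.45097
  → Var(ȳ_str) = 899.5234.
Var(ȳ_srs) = (1 − 1481/22485)·2752000/1481 = 1735.8112.
deff = 899.5234 / 1735.8112 = 0.5182.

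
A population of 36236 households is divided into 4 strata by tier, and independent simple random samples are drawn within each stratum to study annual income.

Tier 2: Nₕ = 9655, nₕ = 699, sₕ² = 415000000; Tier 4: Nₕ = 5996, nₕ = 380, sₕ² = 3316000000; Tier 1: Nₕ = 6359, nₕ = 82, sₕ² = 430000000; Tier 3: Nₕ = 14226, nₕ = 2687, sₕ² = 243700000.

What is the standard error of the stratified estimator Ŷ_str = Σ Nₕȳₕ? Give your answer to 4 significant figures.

Var(Ŷ_str) = Σₕ Nₕ²(1 − fₕ)sₕ²/nₕ.
Tier 2: 9655²·(1 − 699/9655)·415000000/699 = 5.1337804 × 10^13.
Tier 4: 5996²·(1 − 380/5996)·3316000000/380 = 2.9384591 × 10^14.
Tier 1: 6359²·(1 − 82/6359)·430000000/82 = 2.0931269 × 10^14.
Tier 3: 14226²·(1 − 2687/14226)·243700000/2687 = 1.4888085 × 10^13.
Sum = 5.6938449 × 10^14.
SE = √(5.6938449 × 10^14) = 2.386 × 10^7.

2.386 × 10^7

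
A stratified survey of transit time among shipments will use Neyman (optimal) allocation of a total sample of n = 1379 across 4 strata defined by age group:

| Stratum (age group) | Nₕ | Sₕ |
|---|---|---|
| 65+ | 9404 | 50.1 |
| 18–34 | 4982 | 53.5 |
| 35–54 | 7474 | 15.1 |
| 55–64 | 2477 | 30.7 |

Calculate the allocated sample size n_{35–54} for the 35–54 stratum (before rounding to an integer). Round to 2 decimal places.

Neyman allocation: nₕ = n·NₕSₕ / Σⱼ NⱼSⱼ.
Σ NⱼSⱼ = 9404·50.1 + 4982·53.5 + 7474·15.1 + 2477·30.7 = 926578.7.
n_{35–54} = 1379·7474·15.1 / 926578.7 = 167.96.

167.96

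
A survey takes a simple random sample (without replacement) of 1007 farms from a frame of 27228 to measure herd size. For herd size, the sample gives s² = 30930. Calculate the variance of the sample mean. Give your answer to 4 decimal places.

29.5790

Under SRS without replacement, Var(ȳ) = (1 − f)·s²/n with f = n/N = 1007/27228 = 0.03698399.
Var(ȳ) = (1 − 0.03698399)·30930/1007 = 0.96301601·30.714995 = 29.579032.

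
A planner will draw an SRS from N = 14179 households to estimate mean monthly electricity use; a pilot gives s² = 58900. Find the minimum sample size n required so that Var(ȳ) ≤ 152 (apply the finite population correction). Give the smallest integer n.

Without fpc, n₀ = s²/D = 58900/152 = 387.5000.
With fpc, (1 − n/N)·s²/n ≤ D requires n ≥ n₀/(1 + n₀/N) = 387.5000/(1 + 387.5000/14179) = 377.1917.
Rounding up, n = 378.

378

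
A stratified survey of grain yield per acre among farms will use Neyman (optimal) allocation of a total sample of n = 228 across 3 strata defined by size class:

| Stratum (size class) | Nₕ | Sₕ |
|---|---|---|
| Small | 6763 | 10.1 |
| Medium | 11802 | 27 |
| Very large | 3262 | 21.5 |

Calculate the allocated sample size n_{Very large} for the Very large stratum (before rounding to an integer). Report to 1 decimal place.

35.0

Neyman allocation: nₕ = n·NₕSₕ / Σⱼ NⱼSⱼ.
Σ NⱼSⱼ = 6763·10.1 + 11802·27 + 3262·21.5 = 457093.3.
n_{Very large} = 228·3262·21.5 / 457093.3 = 35.0.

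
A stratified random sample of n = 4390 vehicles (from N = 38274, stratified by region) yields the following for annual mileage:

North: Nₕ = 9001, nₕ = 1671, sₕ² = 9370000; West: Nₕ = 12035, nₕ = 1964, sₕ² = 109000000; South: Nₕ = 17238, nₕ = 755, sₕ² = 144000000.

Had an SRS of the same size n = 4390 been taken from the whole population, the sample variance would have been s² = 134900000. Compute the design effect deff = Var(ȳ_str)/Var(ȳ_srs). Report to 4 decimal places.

1.5379

Var(ȳ_str) = Σ Wₕ²(1−fₕ)sₕ²/nₕ with Wₕ = Nₕ/38274:
  North: (9001/38274)²·(1−1671/9001)·9370000/1671 = 252.55163
  West: (12035/38274)²·(1−1964/12035)·109000000/1964 = 4591.9378
  South: (17238/38274)²·(1−755/17238)·144000000/755 = 36993.973
  → Var(ȳ_str) = 41838.462.
Var(ȳ_srs) = (1 − 4390/38274)·134900000/4390 = 27204.344.
deff = 41838.462 / 27204.344 = 1.5379.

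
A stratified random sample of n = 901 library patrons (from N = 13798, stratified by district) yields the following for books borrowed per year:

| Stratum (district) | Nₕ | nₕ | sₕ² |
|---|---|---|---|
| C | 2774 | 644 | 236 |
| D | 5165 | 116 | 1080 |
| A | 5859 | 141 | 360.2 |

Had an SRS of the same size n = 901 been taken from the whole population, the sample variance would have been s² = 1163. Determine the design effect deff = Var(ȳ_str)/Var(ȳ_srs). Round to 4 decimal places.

Var(ȳ_str) = Σ Wₕ²(1−fₕ)sₕ²/nₕ with Wₕ = Nₕ/13798:
  C: (2774/13798)²·(1−644/2774)·236/644 = 0.011373128
  D: (5165/13798)²·(1−116/5165)·1080/116 = 1.2752907
  A: (5859/13798)²·(1−141/5859)·360.2/141 = 0.44953133
  → Var(ȳ_str) = 1.7361952.
Var(ȳ_srs) = (1 − 901/13798)·1163/901 = 1.2065004.
deff = 1.7361952 / 1.2065004 = 1.4390.

1.4390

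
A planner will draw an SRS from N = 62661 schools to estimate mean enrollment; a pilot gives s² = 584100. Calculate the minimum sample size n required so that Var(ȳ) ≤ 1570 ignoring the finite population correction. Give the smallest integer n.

373

Without fpc, n₀ = s²/D = 584100/1570 = 372.0382.
Rounding up, n = 373.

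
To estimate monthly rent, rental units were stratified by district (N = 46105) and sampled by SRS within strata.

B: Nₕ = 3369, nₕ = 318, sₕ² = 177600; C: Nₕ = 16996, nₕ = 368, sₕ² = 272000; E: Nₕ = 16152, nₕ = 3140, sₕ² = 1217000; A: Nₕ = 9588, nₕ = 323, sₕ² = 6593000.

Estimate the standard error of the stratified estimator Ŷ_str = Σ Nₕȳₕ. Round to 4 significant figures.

Var(Ŷ_str) = Σₕ Nₕ²(1 − fₕ)sₕ²/nₕ.
B: 3369²·(1 − 318/3369)·177600/318 = 5.7406234 × 10^9.
C: 16996²·(1 − 368/16996)·272000/368 = 2.0888527 × 10^11.
E: 16152²·(1 − 3140/16152)·1217000/3140 = 8.145754 × 10^10.
A: 9588²·(1 − 323/9588)·6593000/323 = 1.8132346 × 10^12.
Sum = 2.109318 × 10^12.
SE = √(2.109318 × 10^12) = 1.452 × 10^6.

1.452 × 10^6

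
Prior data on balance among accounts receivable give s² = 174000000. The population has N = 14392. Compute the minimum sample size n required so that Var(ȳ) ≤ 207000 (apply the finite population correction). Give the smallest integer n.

795

Without fpc, n₀ = s²/D = 174000000/207000 = 840.5797.
With fpc, (1 − n/N)·s²/n ≤ D requires n ≥ n₀/(1 + n₀/N) = 840.5797/(1 + 840.5797/14392) = 794.1940.
Rounding up, n = 795.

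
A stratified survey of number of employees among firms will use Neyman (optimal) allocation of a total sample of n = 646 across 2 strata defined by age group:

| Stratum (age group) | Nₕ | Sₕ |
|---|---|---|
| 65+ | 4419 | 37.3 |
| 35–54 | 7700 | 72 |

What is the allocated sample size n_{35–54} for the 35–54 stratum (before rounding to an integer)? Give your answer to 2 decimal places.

Neyman allocation: nₕ = n·NₕSₕ / Σⱼ NⱼSⱼ.
Σ NⱼSⱼ = 4419·37.3 + 7700·72 = 719228.7.
n_{35–54} = 646·7700·72 / 719228.7 = 497.95.

497.95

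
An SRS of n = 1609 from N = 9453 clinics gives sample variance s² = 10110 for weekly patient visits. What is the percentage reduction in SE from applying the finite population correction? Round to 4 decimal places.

8.9072

f = n/N = 1609/9453 = 0.17021052.
SE_no-fpc = √(s²/n) = 2.5066723; SE_fpc = √((1−f)s²/n) = 2.2833975.
Ratio = √(1−f) = 0.91092782. Reduction = 100·(1 − 0.91092782) = 8.9072%.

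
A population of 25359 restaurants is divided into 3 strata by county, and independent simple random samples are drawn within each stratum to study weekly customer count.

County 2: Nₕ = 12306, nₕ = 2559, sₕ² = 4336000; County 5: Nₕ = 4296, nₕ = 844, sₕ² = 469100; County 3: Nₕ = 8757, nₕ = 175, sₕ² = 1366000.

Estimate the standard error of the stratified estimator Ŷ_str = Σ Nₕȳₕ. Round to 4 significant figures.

Var(Ŷ_str) = Σₕ Nₕ²(1 − fₕ)sₕ²/nₕ.
County 2: 12306²·(1 − 2559/12306)·4336000/2559 = 2.0323891 × 10^11.
County 5: 4296²·(1 − 844/4296)·469100/844 = 8.2424827 × 10^9.
County 3: 8757²·(1 − 175/8757)·1366000/175 = 5.8661952 × 10^11.
Sum = 7.9810091 × 10^11.
SE = √(7.9810091 × 10^11) = 893400.

893400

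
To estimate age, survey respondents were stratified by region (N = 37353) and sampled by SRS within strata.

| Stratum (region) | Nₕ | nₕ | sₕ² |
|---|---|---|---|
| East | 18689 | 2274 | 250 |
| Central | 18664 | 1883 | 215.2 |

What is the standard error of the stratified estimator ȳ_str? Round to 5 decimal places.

Var(ȳ_str) = Σₕ Wₕ²(1 − fₕ)sₕ²/nₕ with Wₕ = Nₕ/N, N = 37353.
East: Wₕ = 0.50033465; term = 0.50033465²·(1 − 0.12167585)·250/2274 = 0.02417272.
Central: Wₕ = 0.49966535; term = 0.49966535²·(1 − 0.10088941)·215.2/1883 = 0.025654499.
Sum = 0.049827219.
SE = √(0.049827219) = 0.22322.

0.22322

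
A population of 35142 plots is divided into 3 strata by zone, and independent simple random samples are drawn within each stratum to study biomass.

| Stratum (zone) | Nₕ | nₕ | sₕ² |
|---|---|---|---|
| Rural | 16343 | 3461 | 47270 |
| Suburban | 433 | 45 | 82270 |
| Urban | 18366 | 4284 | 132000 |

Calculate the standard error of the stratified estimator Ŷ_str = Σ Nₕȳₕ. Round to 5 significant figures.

Var(Ŷ_str) = Σₕ Nₕ²(1 − fₕ)sₕ²/nₕ.
Rural: 16343²·(1 − 3461/16343)·47270/3461 = 2.8754054 × 10^9.
Suburban: 433²·(1 − 45/433)·82270/45 = 3.0714865 × 10^8.
Urban: 18366²·(1 − 4284/18366)·132000/4284 = 7.968992 × 10^9.
Sum = 1.1151546 × 10^10.
SE = √(1.1151546 × 10^10) = 105600.

105600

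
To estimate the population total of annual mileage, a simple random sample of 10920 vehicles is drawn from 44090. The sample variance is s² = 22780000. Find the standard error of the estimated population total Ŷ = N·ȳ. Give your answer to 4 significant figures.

1.747 × 10^6

Var(Ŷ) = N²·Var(ȳ) = N²·(1 − n/N)·s²/n.
f = 10920/44090 = 0.24767521; Var(ȳ) = 0.75232479·22780000/10920 = 1569.4101.
Var(Ŷ) = 44090² · 1569.4101 = 3.0508204 × 10^12.
SE(Ŷ) = √(3.0508204 × 10^12) = 1.747 × 10^6.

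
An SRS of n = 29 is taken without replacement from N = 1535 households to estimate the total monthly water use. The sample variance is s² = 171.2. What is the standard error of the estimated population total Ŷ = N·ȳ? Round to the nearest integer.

Var(Ŷ) = N²·Var(ȳ) = N²·(1 − n/N)·s²/n.
f = 29/1535 = 0.01889251; Var(ȳ) = 0.98110749·171.2/29 = 5.7919173.
Var(Ŷ) = 1535² · 5.7919173 = 1.364706 × 10^7.
SE(Ŷ) = √(1.364706 × 10^7) = 3694.

3694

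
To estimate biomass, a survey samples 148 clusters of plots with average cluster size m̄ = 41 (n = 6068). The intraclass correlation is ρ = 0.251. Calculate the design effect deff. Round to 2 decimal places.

deff = 1 + (41 − 1)·0.251 = 1 + 10.04 = 11.04.

11.04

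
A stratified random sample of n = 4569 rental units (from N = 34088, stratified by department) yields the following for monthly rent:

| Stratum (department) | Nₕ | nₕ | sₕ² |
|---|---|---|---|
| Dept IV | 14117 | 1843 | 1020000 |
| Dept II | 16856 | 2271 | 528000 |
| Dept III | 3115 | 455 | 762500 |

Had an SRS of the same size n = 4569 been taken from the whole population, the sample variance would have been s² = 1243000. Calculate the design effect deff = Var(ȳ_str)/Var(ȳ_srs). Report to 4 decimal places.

0.6098

Var(ȳ_str) = Σ Wₕ²(1−fₕ)sₕ²/nₕ with Wₕ = Nₕ/34088:
  Dept IV: (14117/34088)²·(1−1843/14117)·1020000/1843 = 82.527811
  Dept II: (16856/34088)²·(1−2271/16856)·528000/2271 = 49.18976
  Dept III: (3115/34088)²·(1−455/3115)·762500/455 = 11.949923
  → Var(ȳ_str) = 143.66749.
Var(ȳ_srs) = (1 − 4569/34088)·1243000/4569 = 235.58633.
deff = 143.66749 / 235.58633 = 0.6098.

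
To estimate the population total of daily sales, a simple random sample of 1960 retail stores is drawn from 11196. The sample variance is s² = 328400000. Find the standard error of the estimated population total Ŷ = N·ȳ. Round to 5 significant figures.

Var(Ŷ) = N²·Var(ȳ) = N²·(1 − n/N)·s²/n.
f = 1960/11196 = 0.17506252; Var(ȳ) = 0.82493748·328400000/1960 = 138219.12.
Var(Ŷ) = 11196² · 138219.12 = 1.7325824 × 10^13.
SE(Ŷ) = √(1.7325824 × 10^13) = 4.1624 × 10^6.

4.1624 × 10^6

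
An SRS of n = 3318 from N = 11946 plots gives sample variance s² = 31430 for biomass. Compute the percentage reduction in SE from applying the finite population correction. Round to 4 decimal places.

15.0147

f = n/N = 3318/11946 = 0.27774987.
SE_no-fpc = √(s²/n) = 3.0777547; SE_fpc = √((1−f)s²/n) = 2.6156391.
Ratio = √(1−f) = 0.84985300. Reduction = 100·(1 − 0.84985300) = 15.0147%.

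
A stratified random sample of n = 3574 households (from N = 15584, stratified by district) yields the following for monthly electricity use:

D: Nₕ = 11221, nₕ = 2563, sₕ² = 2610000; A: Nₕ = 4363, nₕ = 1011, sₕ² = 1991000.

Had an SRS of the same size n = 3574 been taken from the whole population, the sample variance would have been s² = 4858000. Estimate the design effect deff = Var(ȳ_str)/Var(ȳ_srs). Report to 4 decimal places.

0.5021

Var(ȳ_str) = Σ Wₕ²(1−fₕ)sₕ²/nₕ with Wₕ = Nₕ/15584:
  D: (11221/15584)²·(1−2563/11221)·2610000/2563 = 407.36449
  A: (4363/15584)²·(1−1011/4363)·1991000/1011 = 118.59092
  → Var(ȳ_str) = 525.95541.
Var(ȳ_srs) = (1 − 3574/15584)·4858000/3574 = 1047.5314.
deff = 525.95541 / 1047.5314 = 0.5021.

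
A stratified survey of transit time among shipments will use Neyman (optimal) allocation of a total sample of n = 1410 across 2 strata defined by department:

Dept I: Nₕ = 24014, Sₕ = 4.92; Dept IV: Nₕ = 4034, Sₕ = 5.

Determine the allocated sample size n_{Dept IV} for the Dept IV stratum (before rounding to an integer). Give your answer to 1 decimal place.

Neyman allocation: nₕ = n·NₕSₕ / Σⱼ NⱼSⱼ.
Σ NⱼSⱼ = 24014·4.92 + 4034·5 = 138318.88.
n_{Dept IV} = 1410·4034·5 / 138318.88 = 205.6.

205.6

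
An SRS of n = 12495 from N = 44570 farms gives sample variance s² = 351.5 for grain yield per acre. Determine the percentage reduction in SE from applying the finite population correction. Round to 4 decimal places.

15.1675

f = n/N = 12495/44570 = 0.28034552.
SE_no-fpc = √(s²/n) = 0.16772374; SE_fpc = √((1−f)s²/n) = 0.14228416.
Ratio = √(1−f) = 0.84832451. Reduction = 100·(1 − 0.84832451) = 15.1675%.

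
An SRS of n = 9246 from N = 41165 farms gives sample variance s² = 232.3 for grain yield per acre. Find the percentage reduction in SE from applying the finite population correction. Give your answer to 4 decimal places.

11.9437

f = n/N = 9246/41165 = 0.22460828.
SE_no-fpc = √(s²/n) = 0.15850671; SE_fpc = √((1−f)s²/n) = 0.13957519.
Ratio = √(1−f) = 0.88056329. Reduction = 100·(1 − 0.88056329) = 11.9437%.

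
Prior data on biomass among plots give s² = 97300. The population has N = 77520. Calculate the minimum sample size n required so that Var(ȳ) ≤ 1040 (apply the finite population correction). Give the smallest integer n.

Without fpc, n₀ = s²/D = 97300/1040 = 93.5577.
With fpc, (1 − n/N)·s²/n ≤ D requires n ≥ n₀/(1 + n₀/N) = 93.5577/(1 + 93.5577/77520) = 93.4449.
Rounding up, n = 94.

94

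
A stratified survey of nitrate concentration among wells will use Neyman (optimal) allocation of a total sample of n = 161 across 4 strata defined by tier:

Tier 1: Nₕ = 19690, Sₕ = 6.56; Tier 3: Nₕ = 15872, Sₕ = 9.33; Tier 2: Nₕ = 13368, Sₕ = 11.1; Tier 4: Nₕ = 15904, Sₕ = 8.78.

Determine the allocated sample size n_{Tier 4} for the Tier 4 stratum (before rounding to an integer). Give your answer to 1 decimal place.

39.8

Neyman allocation: nₕ = n·NₕSₕ / Σⱼ NⱼSⱼ.
Σ NⱼSⱼ = 19690·6.56 + 15872·9.33 + 13368·11.1 + 15904·8.78 = 565274.08.
n_{Tier 4} = 161·15904·8.78 / 565274.08 = 39.8.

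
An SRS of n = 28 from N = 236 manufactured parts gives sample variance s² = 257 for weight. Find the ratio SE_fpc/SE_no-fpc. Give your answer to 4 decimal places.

0.9388

f = n/N = 28/236 = 0.11864407.
SE_no-fpc = √(s²/n) = 3.0296157; SE_fpc = √((1−f)s²/n) = 2.8442202.
Ratio = √(1−f) = 0.93880559.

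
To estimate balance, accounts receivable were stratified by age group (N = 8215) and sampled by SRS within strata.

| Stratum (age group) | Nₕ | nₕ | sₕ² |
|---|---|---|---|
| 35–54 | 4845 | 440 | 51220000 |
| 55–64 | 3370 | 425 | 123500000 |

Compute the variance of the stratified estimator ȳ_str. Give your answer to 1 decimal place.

Var(ȳ_str) = Σₕ Wₕ²(1 − fₕ)sₕ²/nₕ with Wₕ = Nₕ/N, N = 8215.
35–54: Wₕ = 0.58977480; term = 0.58977480²·(1 − 0.09081527)·51220000/440 = 36813.868.
55–64: Wₕ = 0.41022520; term = 0.41022520²·(1 − 0.12611276)·123500000/425 = 42734.447.
Sum = 79548.315.

79548.3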